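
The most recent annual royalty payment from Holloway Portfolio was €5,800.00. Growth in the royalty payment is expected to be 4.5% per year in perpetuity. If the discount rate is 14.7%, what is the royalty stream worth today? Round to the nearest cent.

D₁ = D₀ × (1 + g) = €5,800.00 × 1.045 = €6,061.0000
Growing perpetuity: P = D₁ / (r − g) = €6,061.0000 / (0.147 − 0.045) = €59,421.57

€59421.57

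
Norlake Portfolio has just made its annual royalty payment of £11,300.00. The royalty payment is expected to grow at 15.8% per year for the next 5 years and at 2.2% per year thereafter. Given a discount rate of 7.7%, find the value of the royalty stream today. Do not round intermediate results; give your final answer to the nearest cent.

£372339.20

D_1 = 13085.40000
D_2 = 15152.89320
D_3 = 17547.05033
D_4 = 20319.48428
D_5 = 23529.96279
Terminal value at year 5: TV = D_5×(1+g_2)/(r−g_2) = 24047.62197/0.055 = 437229.49044
P_0 = D_1/(1+r)^1 + D_2/(1+r)^2 + D_3/(1+r)^3 + D_4/(1+r)^4 + D_5/(1+r)^5 + TV/(1+r)^5
    = 12149.86072 + 13063.63855 + 14046.14061 + 15102.53559 + 16238.38089 + 301738.64118 = 372339.19755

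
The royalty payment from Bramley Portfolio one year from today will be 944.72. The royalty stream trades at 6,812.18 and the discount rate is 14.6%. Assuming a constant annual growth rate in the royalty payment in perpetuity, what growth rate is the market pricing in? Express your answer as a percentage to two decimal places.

0.73%

P = D₁/(r−g) ⇒ g = r − D₁/P = 0.146 − 944.72/6,812.18 = 0.007319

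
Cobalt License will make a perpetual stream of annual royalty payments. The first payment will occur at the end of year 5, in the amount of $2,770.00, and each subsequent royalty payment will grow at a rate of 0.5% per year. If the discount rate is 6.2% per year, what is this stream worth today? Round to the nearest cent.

$38203.82

Value at end of year 4: C₁ / (r − g) = $2,770.00 / (0.062 − 0.005) = $48,596.4912
Discount to today: PV = $48,596.4912 / (1 + 0.062)^4 = $48,596.4912 / 1.272032 = $38,203.82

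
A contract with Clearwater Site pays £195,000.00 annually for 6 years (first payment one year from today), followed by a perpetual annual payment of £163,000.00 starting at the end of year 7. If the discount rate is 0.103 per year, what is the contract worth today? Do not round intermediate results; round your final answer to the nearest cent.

£1720675.85

PV of 6-year annuity: £195,000.00 × [1 − (1+0.103)^−6] / 0.103 = 841861.16294
Perpetuity value at year 6: £163,000.00 / 0.103 = 1582524.27184
PV of perpetuity: 1582524.27184 / (1+0.103)^6 = 878814.68436
Total PV = 841861.16294 + 878814.68436 = 1720675.84730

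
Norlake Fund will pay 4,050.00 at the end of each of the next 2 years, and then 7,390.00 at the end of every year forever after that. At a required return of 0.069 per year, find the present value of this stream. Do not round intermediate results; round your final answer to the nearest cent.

101054.29

PV of 2-year annuity: 4,050.00 × [1 − (1+0.069)^−2] / 0.069 = 7332.63561
Perpetuity value at year 2: 7,390.00 / 0.069 = 107101.44928
PV of perpetuity: 107101.44928 / (1+0.069)^2 = 93721.65245
Total PV = 7332.63561 + 93721.65245 = 101054.28806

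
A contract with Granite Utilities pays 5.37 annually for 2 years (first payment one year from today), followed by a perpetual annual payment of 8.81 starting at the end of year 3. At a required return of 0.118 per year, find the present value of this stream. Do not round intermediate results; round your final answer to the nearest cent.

68.83

PV of 2-year annuity: 5.37 × [1 − (1+0.118)^−2] / 0.118 = 9.09948
Perpetuity value at year 2: 8.81 / 0.118 = 74.66102
PV of perpetuity: 74.66102 / (1+0.118)^2 = 59.73245
Total PV = 9.09948 + 59.73245 = 68.83193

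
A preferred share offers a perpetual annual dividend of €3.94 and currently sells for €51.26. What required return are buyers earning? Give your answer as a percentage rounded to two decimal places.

P = C/r ⇒ r = C/P = €3.94/€51.26 = 0.076863

7.69%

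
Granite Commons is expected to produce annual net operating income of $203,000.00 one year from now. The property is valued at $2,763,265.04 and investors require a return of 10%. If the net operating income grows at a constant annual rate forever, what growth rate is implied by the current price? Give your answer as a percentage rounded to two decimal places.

P = D₁/(r−g) ⇒ g = r − D₁/P = 0.1 − $203,000.00/$2,763,265.04 = 0.026536

2.65%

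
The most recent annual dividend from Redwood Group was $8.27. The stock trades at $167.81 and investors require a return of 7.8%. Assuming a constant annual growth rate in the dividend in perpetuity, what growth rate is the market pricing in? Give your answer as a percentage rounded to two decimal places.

2.74%

P = D₀(1+g)/(r−g) ⇒ P(r−g) = D₀(1+g) ⇒ g(P+D₀) = P·r − D₀
g = (P·r − D₀)/(P + D₀) = ($167.81×0.078 − $8.27) / ($167.81 + $8.27) = 0.027369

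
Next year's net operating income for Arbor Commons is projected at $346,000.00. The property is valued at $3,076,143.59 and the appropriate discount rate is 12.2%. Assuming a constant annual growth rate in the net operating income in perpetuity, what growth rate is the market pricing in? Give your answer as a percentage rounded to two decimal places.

P = D₁/(r−g) ⇒ g = r − D₁/P = 0.122 − $346,000.00/$3,076,143.59 = 0.009522

0.95%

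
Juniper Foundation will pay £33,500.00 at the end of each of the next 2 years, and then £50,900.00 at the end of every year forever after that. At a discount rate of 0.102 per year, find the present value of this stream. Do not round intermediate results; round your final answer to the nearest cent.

£468902.12

PV of 2-year annuity: £33,500.00 × [1 − (1+0.102)^−2] / 0.102 = 57984.82218
Perpetuity value at year 2: £50,900.00 / 0.102 = 499019.60784
PV of perpetuity: 499019.60784 / (1+0.102)^2 = 410917.29593
Total PV = 57984.82218 + 410917.29593 = 468902.11811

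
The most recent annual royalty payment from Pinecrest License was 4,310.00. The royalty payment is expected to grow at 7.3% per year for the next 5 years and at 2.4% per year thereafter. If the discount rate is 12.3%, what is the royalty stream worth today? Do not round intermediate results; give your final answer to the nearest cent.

D_1 = 4624.63000
D_2 = 4962.22799
D_3 = 5324.47063
D_4 = 5713.15699
D_5 = 6130.21745
Terminal value at year 5: TV = D_5×(1+g_2)/(r−g_2) = 6277.34267/0.099 = 63407.50170
P_0 = D_1/(1+r)^1 + D_2/(1+r)^2 + D_3/(1+r)^3 + D_4/(1+r)^4 + D_5/(1+r)^5 + TV/(1+r)^5
    = 4118.10329 + 3934.75052 + 3759.56127 + 3592.17208 + 3432.23566 + 35501.10416 = 54337.92698

54337.93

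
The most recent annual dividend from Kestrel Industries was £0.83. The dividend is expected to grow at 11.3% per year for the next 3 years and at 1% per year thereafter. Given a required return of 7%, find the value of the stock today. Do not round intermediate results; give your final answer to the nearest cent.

£18.42

D_1 = 0.92379
D_2 = 1.02818
D_3 = 1.14436
Terminal value at year 3: TV = D_3×(1+g_2)/(r−g_2) = 1.15581/0.06 = 19.26343
P_0 = D_1/(1+r)^1 + D_2/(1+r)^2 + D_3/(1+r)^3 + TV/(1+r)^3
    = 0.86336 + 0.89805 + 0.93414 + 15.72470 = 18.42025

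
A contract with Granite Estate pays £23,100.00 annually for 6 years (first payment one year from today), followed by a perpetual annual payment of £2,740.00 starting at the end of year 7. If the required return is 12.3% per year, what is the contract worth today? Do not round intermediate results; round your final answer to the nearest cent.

£105278.25

PV of 6-year annuity: £23,100.00 × [1 − (1+0.123)^−6] / 0.123 = 94172.00903
Perpetuity value at year 6: £2,740.00 / 0.123 = 22276.42276
PV of perpetuity: 22276.42276 / (1+0.123)^6 = 11106.23641
Total PV = 94172.00903 + 11106.23641 = 105278.24544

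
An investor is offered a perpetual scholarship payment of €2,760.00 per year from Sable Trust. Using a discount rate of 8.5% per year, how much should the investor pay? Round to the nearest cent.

Level perpetuity: PV = C / r = €2,760.00 / 0.085 = €32,470.59

€32470.59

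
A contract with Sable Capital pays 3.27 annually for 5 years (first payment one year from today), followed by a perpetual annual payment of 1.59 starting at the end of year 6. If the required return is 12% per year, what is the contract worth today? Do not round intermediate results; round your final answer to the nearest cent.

PV of 5-year annuity: 3.27 × [1 − (1+0.12)^−5] / 0.12 = 11.78762
Perpetuity value at year 5: 1.59 / 0.12 = 13.25000
PV of perpetuity: 13.25000 / (1+0.12)^5 = 7.51841
Total PV = 11.78762 + 7.51841 = 19.30602

19.31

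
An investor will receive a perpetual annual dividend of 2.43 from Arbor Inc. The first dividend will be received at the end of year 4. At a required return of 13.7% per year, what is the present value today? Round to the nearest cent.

Value at end of year 3: C / r = 2.43 / 0.137 = 17.7372
Discount to today: PV = 17.7372 / (1 + 0.137)^3 = 17.7372 / 1.469878 = 12.07

12.07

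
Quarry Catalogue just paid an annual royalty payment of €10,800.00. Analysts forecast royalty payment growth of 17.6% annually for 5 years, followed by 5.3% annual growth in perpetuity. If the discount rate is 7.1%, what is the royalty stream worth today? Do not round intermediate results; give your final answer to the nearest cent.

€1080600.90

D_1 = 12700.80000
D_2 = 14936.14080
D_3 = 17564.90158
D_4 = 20656.32426
D_5 = 24291.83733
Terminal value at year 5: TV = D_5×(1+g_2)/(r−g_2) = 25579.30471/0.018 = 1421072.48372
P_0 = D_1/(1+r)^1 + D_2/(1+r)^2 + D_3/(1+r)^3 + D_4/(1+r)^4 + D_5/(1+r)^5 + TV/(1+r)^5
    = 11858.82353 + 13021.45329 + 14298.06635 + 15699.83757 + 17239.03733 + 1008483.68364 = 1080600.90170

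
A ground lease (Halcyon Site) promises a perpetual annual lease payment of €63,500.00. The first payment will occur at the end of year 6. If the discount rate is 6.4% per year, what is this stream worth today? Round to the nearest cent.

Value at end of year 5: C / r = €63,500.00 / 0.064 = €992,187.5000
Discount to today: PV = €992,187.5000 / (1 + 0.064)^5 = €992,187.5000 / 1.363666 = €727,588.14

€727588.14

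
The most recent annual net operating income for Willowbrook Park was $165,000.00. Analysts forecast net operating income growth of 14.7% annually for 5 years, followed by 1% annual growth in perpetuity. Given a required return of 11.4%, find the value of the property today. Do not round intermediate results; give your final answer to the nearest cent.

$2755505.71

D_1 = 189255.00000
D_2 = 217075.48500
D_3 = 248985.58130
D_4 = 285586.46175
D_5 = 327567.67162
Terminal value at year 5: TV = D_5×(1+g_2)/(r−g_2) = 330843.34834/0.104 = 3181186.04171
P_0 = D_1/(1+r)^1 + D_2/(1+r)^2 + D_3/(1+r)^3 + D_4/(1+r)^4 + D_5/(1+r)^5 + TV/(1+r)^5
    = 169887.79174 + 174920.37444 + 180102.03724 + 185437.19633 + 190930.39874 + 1854227.91080 = 2755505.70929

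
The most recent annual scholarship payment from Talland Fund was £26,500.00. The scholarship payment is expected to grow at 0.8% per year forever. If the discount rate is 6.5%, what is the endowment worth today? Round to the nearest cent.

D₁ = D₀ × (1 + g) = £26,500.00 × 1.008 = £26,712.0000
Growing perpetuity: P = D₁ / (r − g) = £26,712.0000 / (0.065 − 0.008) = £468,631.58

£468631.58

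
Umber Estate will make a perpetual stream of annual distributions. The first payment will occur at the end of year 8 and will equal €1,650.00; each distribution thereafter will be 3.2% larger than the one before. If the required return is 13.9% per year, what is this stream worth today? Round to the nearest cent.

Value at end of year 7: C₁ / (r − g) = €1,650.00 / (0.139 − 0.032) = €15,420.5607
Discount to today: PV = €15,420.5607 / (1 + 0.139)^7 = €15,420.5607 / 2.486944 = €6,200.61

€6200.61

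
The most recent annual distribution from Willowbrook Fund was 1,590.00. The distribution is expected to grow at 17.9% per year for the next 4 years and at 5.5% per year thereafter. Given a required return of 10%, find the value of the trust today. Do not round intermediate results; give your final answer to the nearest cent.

D_1 = 1874.61000
D_2 = 2210.16519
D_3 = 2605.78476
D_4 = 3072.22023
Terminal value at year 4: TV = D_4×(1+g_2)/(r−g_2) = 3241.19234/0.045 = 72026.49652
P_0 = D_1/(1+r)^1 + D_2/(1+r)^2 + D_3/(1+r)^3 + D_4/(1+r)^4 + TV/(1+r)^4
    = 1704.19091 + 1826.58280 + 1957.76466 + 2098.36776 + 49195.06627 = 56781.97239

56781.97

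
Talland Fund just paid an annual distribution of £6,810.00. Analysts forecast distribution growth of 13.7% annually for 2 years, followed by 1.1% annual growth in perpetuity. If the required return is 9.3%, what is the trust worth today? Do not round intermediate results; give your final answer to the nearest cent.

D_1 = 7742.97000
D_2 = 8803.75689
Terminal value at year 2: TV = D_2×(1+g_2)/(r−g_2) = 8900.59822/0.082 = 108543.88068
P_0 = D_1/(1+r)^1 + D_2/(1+r)^2 + TV/(1+r)^2
    = 7084.14456 + 7369.32512 + 90858.38659 = 105311.85627

£105311.86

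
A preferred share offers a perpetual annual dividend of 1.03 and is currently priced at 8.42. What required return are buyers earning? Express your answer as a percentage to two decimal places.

P = C/r ⇒ r = C/P = 1.03/8.42 = 0.122328

12.23%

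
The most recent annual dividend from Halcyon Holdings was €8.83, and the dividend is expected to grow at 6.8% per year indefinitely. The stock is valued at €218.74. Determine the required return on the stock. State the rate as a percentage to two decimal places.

11.11%

D₁ = €8.83 × 1.068 = €9.4304
P = D₁/(r − g) ⇒ r = D₁/P + g = €9.4304/€218.74 + 0.068 = 0.043113 + 0.068 = 0.111113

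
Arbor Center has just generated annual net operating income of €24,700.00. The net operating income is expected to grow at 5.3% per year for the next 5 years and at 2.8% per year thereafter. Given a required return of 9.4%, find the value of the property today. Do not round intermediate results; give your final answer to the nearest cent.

€428124.10

D_1 = 26009.10000
D_2 = 27387.58230
D_3 = 28839.12416
D_4 = 30367.59774
D_5 = 31977.08042
Terminal value at year 5: TV = D_5×(1+g_2)/(r−g_2) = 32872.43867/0.066 = 498067.25265
P_0 = D_1/(1+r)^1 + D_2/(1+r)^2 + D_3/(1+r)^3 + D_4/(1+r)^4 + D_5/(1+r)^5 + TV/(1+r)^5
    = 23774.31444 + 22883.32094 + 22025.71933 + 21200.25819 + 20405.73297 + 317834.74992 = 428124.09580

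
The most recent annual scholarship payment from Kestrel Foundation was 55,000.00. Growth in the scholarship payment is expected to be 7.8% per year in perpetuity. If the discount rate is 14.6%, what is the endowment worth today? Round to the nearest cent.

871911.76

D₁ = D₀ × (1 + g) = 55,000.00 × 1.078 = 59,290.0000
Growing perpetuity: P = D₁ / (r − g) = 59,290.0000 / (0.146 − 0.078) = 871,911.76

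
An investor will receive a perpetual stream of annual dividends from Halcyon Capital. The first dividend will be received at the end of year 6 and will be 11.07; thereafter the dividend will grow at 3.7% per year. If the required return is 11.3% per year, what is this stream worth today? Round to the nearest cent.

85.28

Value at end of year 5: C₁ / (r − g) = 11.07 / (0.113 − 0.037) = 145.6579
Discount to today: PV = 145.6579 / (1 + 0.113)^5 = 145.6579 / 1.707953 = 85.28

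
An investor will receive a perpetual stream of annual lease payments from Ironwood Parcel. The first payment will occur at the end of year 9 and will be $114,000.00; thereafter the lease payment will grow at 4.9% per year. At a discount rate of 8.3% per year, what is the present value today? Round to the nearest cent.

$1771733.03

Value at end of year 8: C₁ / (r − g) = $114,000.00 / (0.083 − 0.049) = $3,352,941.1765
Discount to today: PV = $3,352,941.1765 / (1 + 0.083)^8 = $3,352,941.1765 / 1.892464 = $1,771,733.03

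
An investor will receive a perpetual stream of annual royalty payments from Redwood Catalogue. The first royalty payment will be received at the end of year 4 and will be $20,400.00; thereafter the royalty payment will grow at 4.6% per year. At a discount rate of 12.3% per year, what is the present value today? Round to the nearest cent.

Value at end of year 3: C₁ / (r − g) = $20,400.00 / (0.123 − 0.046) = $264,935.0649
Discount to today: PV = $264,935.0649 / (1 + 0.123)^3 = $264,935.0649 / 1.416248 = $187,068.29

$187068.29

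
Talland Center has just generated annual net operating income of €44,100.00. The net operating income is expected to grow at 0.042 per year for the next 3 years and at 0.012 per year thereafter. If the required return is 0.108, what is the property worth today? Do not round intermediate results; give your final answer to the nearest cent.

€503817.43

D_1 = 45952.20000
D_2 = 47882.19240
D_3 = 49893.24448
Terminal value at year 3: TV = D_3×(1+g_2)/(r−g_2) = 50491.96341/0.096 = 525957.95224
P_0 = D_1/(1+r)^1 + D_2/(1+r)^2 + D_3/(1+r)^3 + TV/(1+r)^3
    = 41473.10469 + 39002.68510 + 36679.42046 + 386662.22405 = 503817.43431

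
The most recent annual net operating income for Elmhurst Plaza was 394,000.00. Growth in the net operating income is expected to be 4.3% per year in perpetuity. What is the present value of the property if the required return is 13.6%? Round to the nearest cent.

D₁ = D₀ × (1 + g) = 394,000.00 × 1.043 = 410,942.0000
Growing perpetuity: P = D₁ / (r − g) = 410,942.0000 / (0.136 − 0.043) = 4,418,731.18

4418731.18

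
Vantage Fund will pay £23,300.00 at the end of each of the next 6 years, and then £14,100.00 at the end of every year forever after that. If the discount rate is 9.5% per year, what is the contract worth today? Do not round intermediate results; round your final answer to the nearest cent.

£189083.45

PV of 6-year annuity: £23,300.00 × [1 − (1+0.095)^−6] / 0.095 = 102981.93126
Perpetuity value at year 6: £14,100.00 / 0.095 = 148421.05263
PV of perpetuity: 148421.05263 / (1+0.095)^6 = 86101.51483
Total PV = 102981.93126 + 86101.51483 = 189083.44609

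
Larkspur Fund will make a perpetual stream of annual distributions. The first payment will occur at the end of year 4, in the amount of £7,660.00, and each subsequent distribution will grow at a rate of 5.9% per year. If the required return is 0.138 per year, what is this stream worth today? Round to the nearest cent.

£65792.27

Value at end of year 3: C₁ / (r − g) = £7,660.00 / (0.138 − 0.059) = £96,962.0253
Discount to today: PV = £96,962.0253 / (1 + 0.138)^3 = £96,962.0253 / 1.473760 = £65,792.27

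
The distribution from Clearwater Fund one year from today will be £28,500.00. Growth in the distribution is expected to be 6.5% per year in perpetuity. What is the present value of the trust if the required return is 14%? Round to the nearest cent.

£380000.00

Growing perpetuity: P = D₁ / (r − g) = £28,500.0000 / (0.14 − 0.065) = £380,000.00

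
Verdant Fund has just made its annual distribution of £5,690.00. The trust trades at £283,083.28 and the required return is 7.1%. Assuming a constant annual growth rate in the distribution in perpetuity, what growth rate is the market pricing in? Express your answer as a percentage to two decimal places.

P = D₀(1+g)/(r−g) ⇒ P(r−g) = D₀(1+g) ⇒ g(P+D₀) = P·r − D₀
g = (P·r − D₀)/(P + D₀) = (£283,083.28×0.071 − £5,690.00) / (£283,083.28 + £5,690.00) = 0.049897

4.99%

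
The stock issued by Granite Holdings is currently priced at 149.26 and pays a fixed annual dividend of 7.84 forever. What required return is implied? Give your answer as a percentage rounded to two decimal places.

5.25%

P = C/r ⇒ r = C/P = 7.84/149.26 = 0.052526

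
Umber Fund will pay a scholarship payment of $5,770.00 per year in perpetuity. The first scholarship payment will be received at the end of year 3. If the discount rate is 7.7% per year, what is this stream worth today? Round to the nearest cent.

$64603.15

Value at end of year 2: C / r = $5,770.00 / 0.077 = $74,935.0649
Discount to today: PV = $74,935.0649 / (1 + 0.077)^2 = $74,935.0649 / 1.159929 = $64,603.15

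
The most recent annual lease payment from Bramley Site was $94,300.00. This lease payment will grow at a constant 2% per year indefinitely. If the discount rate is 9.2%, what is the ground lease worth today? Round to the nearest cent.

$1335916.67

D₁ = D₀ × (1 + g) = $94,300.00 × 1.02 = $96,186.0000
Growing perpetuity: P = D₁ / (r − g) = $96,186.0000 / (0.092 − 0.02) = $1,335,916.67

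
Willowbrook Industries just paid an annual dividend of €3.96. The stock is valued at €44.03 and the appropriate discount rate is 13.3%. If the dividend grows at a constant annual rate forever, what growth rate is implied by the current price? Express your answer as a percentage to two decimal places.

3.95%

P = D₀(1+g)/(r−g) ⇒ P(r−g) = D₀(1+g) ⇒ g(P+D₀) = P·r − D₀
g = (P·r − D₀)/(P + D₀) = (€44.03×0.133 − €3.96) / (€44.03 + €3.96) = 0.039508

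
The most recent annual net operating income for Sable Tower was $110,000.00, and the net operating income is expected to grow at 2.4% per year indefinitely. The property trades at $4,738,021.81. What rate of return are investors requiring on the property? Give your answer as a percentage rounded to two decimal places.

4.78%

D₁ = $110,000.00 × 1.024 = $112,640.0000
P = D₁/(r − g) ⇒ r = D₁/P + g = $112,640.0000/$4,738,021.81 + 0.024 = 0.023774 + 0.024 = 0.047774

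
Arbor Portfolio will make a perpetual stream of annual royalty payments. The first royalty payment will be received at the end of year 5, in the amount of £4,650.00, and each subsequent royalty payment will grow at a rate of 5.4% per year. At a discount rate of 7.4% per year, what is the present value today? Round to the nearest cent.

£174745.43

Value at end of year 4: C₁ / (r − g) = £4,650.00 / (0.074 − 0.054) = £232,500.0000
Discount to today: PV = £232,500.0000 / (1 + 0.074)^4 = £232,500.0000 / 1.330507 = £174,745.43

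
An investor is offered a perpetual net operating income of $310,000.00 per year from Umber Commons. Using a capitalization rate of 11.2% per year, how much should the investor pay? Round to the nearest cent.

$2767857.14

Level perpetuity: PV = C / r = $310,000.00 / 0.112 = $2,767,857.14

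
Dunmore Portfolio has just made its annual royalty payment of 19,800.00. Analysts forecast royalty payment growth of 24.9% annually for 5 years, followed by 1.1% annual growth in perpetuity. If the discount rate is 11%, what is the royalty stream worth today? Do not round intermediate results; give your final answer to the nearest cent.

507750.60

D_1 = 24730.20000
D_2 = 30888.01980
D_3 = 38579.13673
D_4 = 48185.34178
D_5 = 60183.49188
Terminal value at year 5: TV = D_5×(1+g_2)/(r−g_2) = 60845.51029/0.099 = 614601.11403
P_0 = D_1/(1+r)^1 + D_2/(1+r)^2 + D_3/(1+r)^3 + D_4/(1+r)^4 + D_5/(1+r)^5 + TV/(1+r)^5
    = 22279.45946 + 25069.40979 + 28208.73228 + 31741.17713 + 35715.97318 + 364735.84735 = 507750.59918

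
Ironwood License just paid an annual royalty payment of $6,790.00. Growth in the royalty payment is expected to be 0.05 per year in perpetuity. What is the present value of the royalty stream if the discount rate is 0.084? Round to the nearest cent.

D₁ = D₀ × (1 + g) = $6,790.00 × 1.05 = $7,129.5000
Growing perpetuity: P = D₁ / (r − g) = $7,129.5000 / (0.084 − 0.05) = $209,691.18

$209691.18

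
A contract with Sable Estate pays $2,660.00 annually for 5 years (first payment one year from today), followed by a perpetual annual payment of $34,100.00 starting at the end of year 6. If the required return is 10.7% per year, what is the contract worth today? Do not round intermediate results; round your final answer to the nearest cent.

PV of 5-year annuity: $2,660.00 × [1 − (1+0.107)^−5] / 0.107 = 9905.73119
Perpetuity value at year 5: $34,100.00 / 0.107 = 318691.58879
PV of perpetuity: 318691.58879 / (1+0.107)^5 = 191704.58363
Total PV = 9905.73119 + 191704.58363 = 201610.31482

$201610.31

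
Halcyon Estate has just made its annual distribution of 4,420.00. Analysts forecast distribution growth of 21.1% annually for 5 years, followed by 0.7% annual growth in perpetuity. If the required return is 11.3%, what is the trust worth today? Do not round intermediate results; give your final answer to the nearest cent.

D_1 = 5352.62000
D_2 = 6482.02282
D_3 = 7849.72964
D_4 = 9506.02259
D_5 = 11511.79335
Terminal value at year 5: TV = D_5×(1+g_2)/(r−g_2) = 11592.37591/0.106 = 109362.03686
P_0 = D_1/(1+r)^1 + D_2/(1+r)^2 + D_3/(1+r)^3 + D_4/(1+r)^4 + D_5/(1+r)^5 + TV/(1+r)^5
    = 4809.18239 + 5232.63241 + 5693.36734 + 6194.67013 + 6740.11278 + 64031.07139 = 92701.03644

92701.04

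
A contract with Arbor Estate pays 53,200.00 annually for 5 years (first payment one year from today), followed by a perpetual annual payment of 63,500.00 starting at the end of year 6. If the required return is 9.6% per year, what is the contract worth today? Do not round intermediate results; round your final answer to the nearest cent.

622010.94

PV of 5-year annuity: 53,200.00 × [1 − (1+0.096)^−5] / 0.096 = 203747.68072
Perpetuity value at year 5: 63,500.00 / 0.096 = 661458.33333
PV of perpetuity: 661458.33333 / (1+0.096)^5 = 418263.26330
Total PV = 203747.68072 + 418263.26330 = 622010.94402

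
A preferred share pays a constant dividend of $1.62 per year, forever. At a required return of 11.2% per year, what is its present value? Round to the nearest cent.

Level perpetuity: PV = C / r = $1.62 / 0.112 = $14.46

$14.46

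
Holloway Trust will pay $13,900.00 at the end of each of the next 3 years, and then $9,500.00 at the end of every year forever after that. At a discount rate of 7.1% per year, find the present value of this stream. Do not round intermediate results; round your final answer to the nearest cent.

$145328.74

PV of 3-year annuity: $13,900.00 × [1 − (1+0.071)^−3] / 0.071 = 36411.44889
Perpetuity value at year 3: $9,500.00 / 0.071 = 133802.81690
PV of perpetuity: 133802.81690 / (1+0.071)^3 = 108917.29428
Total PV = 36411.44889 + 108917.29428 = 145328.74317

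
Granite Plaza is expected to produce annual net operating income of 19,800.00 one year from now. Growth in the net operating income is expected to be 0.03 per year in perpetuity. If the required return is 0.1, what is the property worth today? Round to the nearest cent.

282857.14

Growing perpetuity: P = D₁ / (r − g) = 19,800.0000 / (0.1 − 0.03) = 282,857.14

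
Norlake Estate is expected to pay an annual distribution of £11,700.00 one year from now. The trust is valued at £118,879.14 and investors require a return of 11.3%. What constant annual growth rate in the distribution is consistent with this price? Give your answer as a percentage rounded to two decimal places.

P = D₁/(r−g) ⇒ g = r − D₁/P = 0.113 − £11,700.00/£118,879.14 = 0.014581

1.46%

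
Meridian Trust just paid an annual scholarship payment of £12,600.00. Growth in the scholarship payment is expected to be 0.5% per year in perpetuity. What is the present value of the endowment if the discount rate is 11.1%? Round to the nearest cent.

£119462.26

D₁ = D₀ × (1 + g) = £12,600.00 × 1.005 = £12,663.0000
Growing perpetuity: P = D₁ / (r − g) = £12,663.0000 / (0.111 − 0.005) = £119,462.26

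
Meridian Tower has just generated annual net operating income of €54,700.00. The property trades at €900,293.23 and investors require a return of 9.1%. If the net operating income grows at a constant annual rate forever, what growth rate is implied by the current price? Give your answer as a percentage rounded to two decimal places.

2.85%

P = D₀(1+g)/(r−g) ⇒ P(r−g) = D₀(1+g) ⇒ g(P+D₀) = P·r − D₀
g = (P·r − D₀)/(P + D₀) = (€900,293.23×0.091 − €54,700.00) / (€900,293.23 + €54,700.00) = 0.028510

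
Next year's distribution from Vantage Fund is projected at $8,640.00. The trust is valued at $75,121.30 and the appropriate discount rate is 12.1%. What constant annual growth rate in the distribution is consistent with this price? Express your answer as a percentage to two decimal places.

0.60%

P = D₁/(r−g) ⇒ g = r − D₁/P = 0.121 − $8,640.00/$75,121.30 = 0.005986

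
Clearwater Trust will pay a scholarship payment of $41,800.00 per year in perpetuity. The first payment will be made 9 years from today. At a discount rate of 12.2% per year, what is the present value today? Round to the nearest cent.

$136418.60

Value at end of year 8: C / r = $41,800.00 / 0.122 = $342,622.9508
Discount to today: PV = $342,622.9508 / (1 + 0.122)^8 = $342,622.9508 / 2.511556 = $136,418.60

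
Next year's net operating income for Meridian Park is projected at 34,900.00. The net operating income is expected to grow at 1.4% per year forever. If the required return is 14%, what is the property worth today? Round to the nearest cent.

Growing perpetuity: P = D₁ / (r − g) = 34,900.0000 / (0.14 − 0.014) = 276,984.13

276984.13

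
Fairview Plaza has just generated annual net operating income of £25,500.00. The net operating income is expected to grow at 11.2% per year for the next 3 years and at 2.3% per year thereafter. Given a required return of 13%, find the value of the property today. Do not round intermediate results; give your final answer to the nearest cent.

£306421.70

D_1 = 28356.00000
D_2 = 31531.87200
D_3 = 35063.44166
Terminal value at year 3: TV = D_3×(1+g_2)/(r−g_2) = 35869.90082/0.107 = 335232.71797
P_0 = D_1/(1+r)^1 + D_2/(1+r)^2 + D_3/(1+r)^3 + TV/(1+r)^3
    = 25093.80531 + 24694.08098 + 24300.72394 + 232333.08959 = 306421.69981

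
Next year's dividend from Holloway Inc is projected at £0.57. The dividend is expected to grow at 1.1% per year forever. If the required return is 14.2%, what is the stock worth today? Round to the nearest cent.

Growing perpetuity: P = D₁ / (r − g) = £0.5700 / (0.142 − 0.011) = £4.35

£4.35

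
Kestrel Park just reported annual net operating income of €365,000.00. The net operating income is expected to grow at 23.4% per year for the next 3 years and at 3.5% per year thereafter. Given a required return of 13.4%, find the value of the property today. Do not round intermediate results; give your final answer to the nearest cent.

D_1 = 450410.00000
D_2 = 555805.94000
D_3 = 685864.52996
Terminal value at year 3: TV = D_3×(1+g_2)/(r−g_2) = 709869.78851/0.099 = 7170401.90413
P_0 = D_1/(1+r)^1 + D_2/(1+r)^2 + D_3/(1+r)^3 + TV/(1+r)^3
    = 397186.94885 + 432212.25299 + 470326.20828 + 4917046.72288 = 6216772.13299

€6216772.13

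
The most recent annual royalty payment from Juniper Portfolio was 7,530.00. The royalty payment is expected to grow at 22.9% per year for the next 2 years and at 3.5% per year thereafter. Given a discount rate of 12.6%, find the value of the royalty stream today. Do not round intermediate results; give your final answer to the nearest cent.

119217.77

D_1 = 9254.37000
D_2 = 11373.62073
Terminal value at year 2: TV = D_2×(1+g_2)/(r−g_2) = 11771.69746/0.091 = 129359.31270
P_0 = D_1/(1+r)^1 + D_2/(1+r)^2 + TV/(1+r)^2
    = 8218.80107 + 8970.60969 + 102028.36295 = 119217.77370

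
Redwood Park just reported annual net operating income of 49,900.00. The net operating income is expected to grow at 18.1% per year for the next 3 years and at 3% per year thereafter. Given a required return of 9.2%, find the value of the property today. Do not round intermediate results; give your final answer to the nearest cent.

1224097.99

D_1 = 58931.90000
D_2 = 69598.57390
D_3 = 82195.91578
Terminal value at year 3: TV = D_3×(1+g_2)/(r−g_2) = 84661.79325/0.062 = 1365512.79434
P_0 = D_1/(1+r)^1 + D_2/(1+r)^2 + D_3/(1+r)^3 + TV/(1+r)^3
    = 53966.94139 + 58365.34596 + 63122.22855 + 1048643.47426 = 1224097.99015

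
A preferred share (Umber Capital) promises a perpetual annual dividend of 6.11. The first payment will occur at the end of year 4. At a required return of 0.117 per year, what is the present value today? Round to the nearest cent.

Value at end of year 3: C / r = 6.11 / 0.117 = 52.2222
Discount to today: PV = 52.2222 / (1 + 0.117)^3 = 52.2222 / 1.393669 = 37.47

37.47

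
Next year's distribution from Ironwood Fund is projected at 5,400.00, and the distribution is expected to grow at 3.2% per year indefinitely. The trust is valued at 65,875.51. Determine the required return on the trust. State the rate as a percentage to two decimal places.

11.40%

P = D₁/(r − g) ⇒ r = D₁/P + g = 5,400.0000/65,875.51 + 0.032 = 0.081973 + 0.032 = 0.113973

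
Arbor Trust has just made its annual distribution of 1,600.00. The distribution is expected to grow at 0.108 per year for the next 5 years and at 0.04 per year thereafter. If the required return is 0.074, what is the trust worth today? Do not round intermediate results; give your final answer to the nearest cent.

D_1 = 1772.80000
D_2 = 1964.26240
D_3 = 2176.40274
D_4 = 2411.45424
D_5 = 2671.89129
Terminal value at year 5: TV = D_5×(1+g_2)/(r−g_2) = 2778.76694/0.034 = 81728.43953
P_0 = D_1/(1+r)^1 + D_2/(1+r)^2 + D_3/(1+r)^3 + D_4/(1+r)^4 + D_5/(1+r)^5 + TV/(1+r)^5
    = 1650.65177 + 1702.90704 + 1756.81657 + 1812.43274 + 1869.80957 + 57194.17502 = 65986.79271

65986.79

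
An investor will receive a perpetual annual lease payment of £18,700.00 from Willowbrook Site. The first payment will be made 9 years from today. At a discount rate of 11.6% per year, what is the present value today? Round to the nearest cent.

Value at end of year 8: C / r = £18,700.00 / 0.116 = £161,206.8966
Discount to today: PV = £161,206.8966 / (1 + 0.116)^8 = £161,206.8966 / 2.406099 = £66,999.27

£66999.27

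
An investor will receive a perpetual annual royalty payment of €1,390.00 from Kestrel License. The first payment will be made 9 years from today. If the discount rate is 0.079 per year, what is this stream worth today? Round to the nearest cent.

Value at end of year 8: C / r = €1,390.00 / 0.079 = €17,594.9367
Discount to today: PV = €17,594.9367 / (1 + 0.079)^8 = €17,594.9367 / 1.837264 = €9,576.71

€9576.71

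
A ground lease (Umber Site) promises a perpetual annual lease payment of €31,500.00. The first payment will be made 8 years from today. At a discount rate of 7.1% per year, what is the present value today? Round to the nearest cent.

€274489.61

Value at end of year 7: C / r = €31,500.00 / 0.071 = €443,661.9718
Discount to today: PV = €443,661.9718 / (1 + 0.071)^7 = €443,661.9718 / 1.616316 = €274,489.61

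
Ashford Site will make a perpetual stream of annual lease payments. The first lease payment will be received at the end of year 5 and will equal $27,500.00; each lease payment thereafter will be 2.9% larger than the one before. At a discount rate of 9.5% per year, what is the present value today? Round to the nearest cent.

Value at end of year 4: C₁ / (r − g) = $27,500.00 / (0.095 − 0.029) = $416,666.6667
Discount to today: PV = $416,666.6667 / (1 + 0.095)^4 = $416,666.6667 / 1.437661 = $289,822.62

$289822.62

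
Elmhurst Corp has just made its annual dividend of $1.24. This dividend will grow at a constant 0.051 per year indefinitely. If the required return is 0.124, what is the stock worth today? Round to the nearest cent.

$17.85

D₁ = D₀ × (1 + g) = $1.24 × 1.051 = $1.3032
Growing perpetuity: P = D₁ / (r − g) = $1.3032 / (0.124 − 0.051) = $17.85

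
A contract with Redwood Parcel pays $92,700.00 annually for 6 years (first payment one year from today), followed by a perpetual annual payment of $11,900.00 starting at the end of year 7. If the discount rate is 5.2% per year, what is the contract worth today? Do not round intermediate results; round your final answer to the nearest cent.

PV of 6-year annuity: $92,700.00 × [1 − (1+0.052)^−6] / 0.052 = 467522.13244
Perpetuity value at year 6: $11,900.00 / 0.052 = 228846.15385
PV of perpetuity: 228846.15385 / (1+0.052)^6 = 168829.82832
Total PV = 467522.13244 + 168829.82832 = 636351.96076

$636351.96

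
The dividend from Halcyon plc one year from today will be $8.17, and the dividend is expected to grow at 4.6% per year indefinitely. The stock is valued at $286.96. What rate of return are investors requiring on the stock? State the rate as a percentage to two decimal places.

7.45%

P = D₁/(r − g) ⇒ r = D₁/P + g = $8.1700/$286.96 + 0.046 = 0.028471 + 0.046 = 0.074471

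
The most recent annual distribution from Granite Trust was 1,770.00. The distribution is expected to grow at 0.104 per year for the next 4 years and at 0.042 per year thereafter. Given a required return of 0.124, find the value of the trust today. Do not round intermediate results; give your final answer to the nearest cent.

27703.93

D_1 = 1954.08000
D_2 = 2157.30432
D_3 = 2381.66397
D_4 = 2629.35702
Terminal value at year 4: TV = D_4×(1+g_2)/(r−g_2) = 2739.79002/0.082 = 33412.07338
P_0 = D_1/(1+r)^1 + D_2/(1+r)^2 + D_3/(1+r)^3 + D_4/(1+r)^4 + TV/(1+r)^4
    = 1738.50534 + 1707.57108 + 1677.18725 + 1647.34406 + 20933.32333 = 27703.93107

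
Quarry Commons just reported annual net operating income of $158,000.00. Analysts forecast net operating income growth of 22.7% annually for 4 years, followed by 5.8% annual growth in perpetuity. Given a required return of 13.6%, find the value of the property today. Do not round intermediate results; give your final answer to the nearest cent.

D_1 = 193866.00000
D_2 = 237873.58200
D_3 = 291870.88511
D_4 = 358125.57603
Terminal value at year 4: TV = D_4×(1+g_2)/(r−g_2) = 378896.85944/0.078 = 4857652.04417
P_0 = D_1/(1+r)^1 + D_2/(1+r)^2 + D_3/(1+r)^3 + D_4/(1+r)^4 + TV/(1+r)^4
    = 170656.69014 + 184327.25247 + 199092.90385 + 215041.36710 + 2916843.15890 = 3685961.37246

$3685961.37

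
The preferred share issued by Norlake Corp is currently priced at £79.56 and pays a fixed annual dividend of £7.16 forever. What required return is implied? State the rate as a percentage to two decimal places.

P = C/r ⇒ r = C/P = £7.16/£79.56 = 0.089995

9.00%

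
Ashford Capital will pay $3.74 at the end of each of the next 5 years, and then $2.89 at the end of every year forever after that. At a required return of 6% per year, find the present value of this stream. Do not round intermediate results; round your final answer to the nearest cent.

$51.75

PV of 5-year annuity: $3.74 × [1 − (1+0.06)^−5] / 0.06 = 15.75424
Perpetuity value at year 5: $2.89 / 0.06 = 48.16667
PV of perpetuity: 48.16667 / (1+0.06)^5 = 35.99294
Total PV = 15.75424 + 35.99294 = 51.74718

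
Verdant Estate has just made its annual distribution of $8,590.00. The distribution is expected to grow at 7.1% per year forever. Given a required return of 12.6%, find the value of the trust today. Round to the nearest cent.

D₁ = D₀ × (1 + g) = $8,590.00 × 1.071 = $9,199.8900
Growing perpetuity: P = D₁ / (r − g) = $9,199.8900 / (0.126 − 0.071) = $167,270.73

$167270.73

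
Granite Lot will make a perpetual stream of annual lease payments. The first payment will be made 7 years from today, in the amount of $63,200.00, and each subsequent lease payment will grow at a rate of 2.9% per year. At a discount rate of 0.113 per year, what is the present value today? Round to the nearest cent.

Value at end of year 6: C₁ / (r − g) = $63,200.00 / (0.113 − 0.029) = $752,380.9524
Discount to today: PV = $752,380.9524 / (1 + 0.113)^6 = $752,380.9524 / 1.900951 = $395,791.81

$395791.81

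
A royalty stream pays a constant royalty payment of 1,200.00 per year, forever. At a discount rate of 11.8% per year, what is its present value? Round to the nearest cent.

10169.49

Level perpetuity: PV = C / r = 1,200.00 / 0.118 = 10,169.49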